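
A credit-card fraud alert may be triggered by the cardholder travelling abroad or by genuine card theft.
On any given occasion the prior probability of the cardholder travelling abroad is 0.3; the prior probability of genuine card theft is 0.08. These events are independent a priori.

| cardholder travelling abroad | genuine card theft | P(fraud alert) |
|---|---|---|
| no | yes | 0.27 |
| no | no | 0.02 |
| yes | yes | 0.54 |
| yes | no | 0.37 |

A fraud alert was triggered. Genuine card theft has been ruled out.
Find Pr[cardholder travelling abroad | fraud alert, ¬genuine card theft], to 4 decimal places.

Pr[cardholder travelling abroad | fraud alert, ¬genuine card theft] ≈ 0.8880

P(fraud alert | ¬genuine card theft) = 0.02·0.7 + 0.37·0.3 = 0.014000 + 0.111000 = 0.125000
Restricting to configurations with cardholder travelling abroad present: 0.37·0.3 = 0.111000.
Hence the posterior is 0.111000/0.125000 ≈ 0.8880.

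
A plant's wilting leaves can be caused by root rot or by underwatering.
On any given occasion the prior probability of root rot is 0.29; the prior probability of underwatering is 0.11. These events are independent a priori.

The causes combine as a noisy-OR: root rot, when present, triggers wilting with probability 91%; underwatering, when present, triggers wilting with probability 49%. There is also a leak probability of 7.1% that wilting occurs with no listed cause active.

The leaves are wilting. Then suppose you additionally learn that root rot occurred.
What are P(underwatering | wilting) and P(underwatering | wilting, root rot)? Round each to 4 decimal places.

P(underwatering | wilting) ≈ 0.2029; P(underwatering | wilting, root rot) ≈ 0.1144

Under noisy-OR, P(wilting | causes) = 1 − (1−0.071)·∏(1−qᵢ) over the active causes.
Enumerate the 4 (root rot, underwatering) configurations and weight by the priors:
  P(wilting) = 0.071*0.71*0.89 + 0.52621*0.71*0.11 + 0.91639*0.29*0.89 + 0.957359*0.29*0.11
        = 0.044865 + 0.041097 + 0.236520 + 0.030540 = 0.353022
Keeping only the underwatering-present terms gives 0.071637, so
  P(underwatering | wilting) = 0.071637 / 0.353022 ≈ 0.2029

Now also conditioning on root rot=true:
P(wilting | root rot) = 0.91639*0.89 + 0.957359*0.11 = 0.815587 + 0.105309 = 0.920896
The underwatering-present share is 0.957359*0.11 = 0.105309.
P(underwatering | wilting, root rot) = 0.105309 / 0.920896 ≈ 0.1144
Conditioning on root rot lowers the posterior on underwatering: the classic explaining-away effect in a common-effect structure.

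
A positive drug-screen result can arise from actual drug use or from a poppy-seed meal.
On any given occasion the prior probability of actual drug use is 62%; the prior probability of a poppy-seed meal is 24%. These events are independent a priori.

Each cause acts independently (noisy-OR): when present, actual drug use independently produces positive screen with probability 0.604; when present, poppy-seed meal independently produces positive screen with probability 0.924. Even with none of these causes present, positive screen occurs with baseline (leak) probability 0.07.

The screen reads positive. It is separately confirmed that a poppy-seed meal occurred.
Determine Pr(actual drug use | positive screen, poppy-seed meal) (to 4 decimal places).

Pr(actual drug use | positive screen, poppy-seed meal) ≈ 0.6305

Under noisy-OR, P(positive screen | causes) = 1 − (1−0.07)·∏(1−qᵢ) over the active causes.
Sum P(positive screen|·) weighted by the priors over both values of actual drug use:
  P(positive screen | poppy-seed meal) = 0.92932*0.38 + 0.972011*0.62
        = 0.353142 + 0.602647 = 0.955789
Configurations with actual drug use contribute 0.602647, so
  P(actual drug use | positive screen, poppy-seed meal) = 0.602647 / 0.955789 ≈ 0.6305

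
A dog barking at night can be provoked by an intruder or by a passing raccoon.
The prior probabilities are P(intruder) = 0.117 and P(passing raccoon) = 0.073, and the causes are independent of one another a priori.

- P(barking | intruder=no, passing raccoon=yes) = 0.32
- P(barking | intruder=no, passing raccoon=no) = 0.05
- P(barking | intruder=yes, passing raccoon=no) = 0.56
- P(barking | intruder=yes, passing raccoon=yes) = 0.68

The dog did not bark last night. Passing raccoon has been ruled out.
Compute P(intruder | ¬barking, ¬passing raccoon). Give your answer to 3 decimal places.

Numerator (weight on configurations with intruder): 0.44*0.117 = 0.051480
The normalizing constant is 0.95*0.883 + 0.44*0.117 = 0.890330
Posterior = 0.051480 / 0.890330 ≈ 0.058

P(intruder | ¬barking, ¬passing raccoon) ≈ 0.058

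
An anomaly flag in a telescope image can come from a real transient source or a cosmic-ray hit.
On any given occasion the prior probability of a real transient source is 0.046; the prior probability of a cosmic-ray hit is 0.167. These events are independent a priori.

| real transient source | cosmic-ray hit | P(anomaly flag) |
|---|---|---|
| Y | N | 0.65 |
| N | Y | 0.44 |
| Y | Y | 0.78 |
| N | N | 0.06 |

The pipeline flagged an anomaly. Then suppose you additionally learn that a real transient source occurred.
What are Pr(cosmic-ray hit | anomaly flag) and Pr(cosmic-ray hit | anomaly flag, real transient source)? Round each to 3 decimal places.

Weight on cosmic-ray hit=true, given the evidence: 0.070100 + 0.005992 = 0.076092
Denominator P(anomaly flag): 0.06×0.954×0.833 + 0.44×0.954×0.167 + 0.65×0.046×0.833 + 0.78×0.046×0.167 = 0.148680
Posterior = 0.076092 / 0.148680 ≈ 0.512

Now condition on the additional information:
P(anomaly flag | real transient source) = 0.65*0.833 + 0.78*0.167 = 0.541450 + 0.130260 = 0.671710
The cosmic-ray hit-present share is 0.78*0.167 = 0.130260.
Hence the posterior is 0.130260/0.671710 ≈ 0.194.
The drop from 0.512 to 0.194 is the explaining-away (discounting) effect.

Pr(cosmic-ray hit | anomaly flag) ≈ 0.512; Pr(cosmic-ray hit | anomaly flag, real transient source) ≈ 0.194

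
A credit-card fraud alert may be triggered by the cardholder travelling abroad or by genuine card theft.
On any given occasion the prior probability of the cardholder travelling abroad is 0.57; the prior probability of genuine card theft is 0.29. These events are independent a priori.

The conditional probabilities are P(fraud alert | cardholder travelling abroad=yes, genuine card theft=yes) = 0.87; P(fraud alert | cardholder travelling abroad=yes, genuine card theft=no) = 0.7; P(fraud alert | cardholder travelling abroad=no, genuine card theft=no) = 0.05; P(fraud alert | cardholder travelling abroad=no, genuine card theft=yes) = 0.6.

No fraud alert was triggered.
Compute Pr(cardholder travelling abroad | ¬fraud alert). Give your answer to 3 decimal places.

Pr(cardholder travelling abroad | ¬fraud alert) ≈ 0.296

Weight on cardholder travelling abroad=true, given the evidence: 0.121410 + 0.021489 = 0.142899
Normalizer over all consistent configurations: 0.95×0.43×0.71 + 0.4×0.43×0.29 + 0.3×0.57×0.71 + 0.13×0.57×0.29 = 0.482814
Posterior = 0.142899 / 0.482814 ≈ 0.296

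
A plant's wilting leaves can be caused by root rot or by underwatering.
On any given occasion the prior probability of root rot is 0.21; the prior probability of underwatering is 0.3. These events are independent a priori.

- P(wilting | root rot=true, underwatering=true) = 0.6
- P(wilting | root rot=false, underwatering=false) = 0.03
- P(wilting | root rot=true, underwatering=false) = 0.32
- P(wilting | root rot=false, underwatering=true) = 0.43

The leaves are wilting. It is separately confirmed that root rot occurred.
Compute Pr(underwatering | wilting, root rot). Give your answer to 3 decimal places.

Enumerate both values of underwatering and weight by the priors:
  P(wilting | root rot) = 0.32×0.7 + 0.6×0.3
        = 0.224000 + 0.180000 = 0.404000
Keeping only the underwatering-present terms gives 0.180000, so
  P(underwatering | wilting, root rot) = 0.180000 / 0.404000 ≈ 0.446

Pr(underwatering | wilting, root rot) ≈ 0.446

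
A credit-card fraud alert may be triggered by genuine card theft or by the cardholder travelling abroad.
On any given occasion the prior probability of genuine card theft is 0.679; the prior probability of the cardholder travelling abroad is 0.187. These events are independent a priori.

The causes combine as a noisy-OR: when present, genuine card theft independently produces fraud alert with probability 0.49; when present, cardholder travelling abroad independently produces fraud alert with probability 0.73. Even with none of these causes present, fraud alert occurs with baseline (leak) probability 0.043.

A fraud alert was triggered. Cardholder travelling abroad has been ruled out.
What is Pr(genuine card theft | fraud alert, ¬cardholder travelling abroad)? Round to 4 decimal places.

Pr(genuine card theft | fraud alert, ¬cardholder travelling abroad) ≈ 0.9618

Under noisy-OR, P(fraud alert | causes) = 1 − (1−0.043)·∏(1−qᵢ) over the active causes.
P(fraud alert | ¬cardholder travelling abroad) = 0.043·0.321 + 0.51193·0.679 = 0.013803 + 0.347600 = 0.361403
The genuine card theft-present share is 0.51193·0.679 = 0.347600.
Hence the posterior is 0.347600/0.361403 ≈ 0.9618.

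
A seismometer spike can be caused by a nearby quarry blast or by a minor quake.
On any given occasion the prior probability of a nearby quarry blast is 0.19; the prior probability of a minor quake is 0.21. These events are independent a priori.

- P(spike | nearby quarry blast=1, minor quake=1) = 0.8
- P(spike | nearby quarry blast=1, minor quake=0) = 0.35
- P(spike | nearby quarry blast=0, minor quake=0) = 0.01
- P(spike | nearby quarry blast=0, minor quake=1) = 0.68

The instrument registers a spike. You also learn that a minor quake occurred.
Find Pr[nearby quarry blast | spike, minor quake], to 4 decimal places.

Pr[nearby quarry blast | spike, minor quake] ≈ 0.2163

For the numerator, keep only nearby quarry blast=true terms: 0.8*0.19 = 0.152000
The normalizing constant is 0.68*0.81 + 0.8*0.19 = 0.702800
Posterior = 0.152000 / 0.702800 ≈ 0.2163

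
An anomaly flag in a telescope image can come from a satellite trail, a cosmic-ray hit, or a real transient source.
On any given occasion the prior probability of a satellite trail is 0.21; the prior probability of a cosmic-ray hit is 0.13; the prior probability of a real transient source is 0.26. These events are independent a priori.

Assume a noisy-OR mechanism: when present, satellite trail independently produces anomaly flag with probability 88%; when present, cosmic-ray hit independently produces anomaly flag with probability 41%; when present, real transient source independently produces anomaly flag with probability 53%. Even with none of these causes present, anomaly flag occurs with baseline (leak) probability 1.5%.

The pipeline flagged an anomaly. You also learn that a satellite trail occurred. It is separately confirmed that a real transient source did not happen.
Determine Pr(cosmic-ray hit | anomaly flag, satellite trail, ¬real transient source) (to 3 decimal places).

Under noisy-OR, P(anomaly flag | causes) = 1 − (1−0.015)·∏(1−qᵢ) over the active causes.
Enumerate both values of cosmic-ray hit and weight by the priors:
  P(anomaly flag | satellite trail, ¬real transient source) = 0.8818·0.87 + 0.930262·0.13
        = 0.767166 + 0.120934 = 0.888100
Keeping only the cosmic-ray hit-present terms gives 0.120934, so
  P(cosmic-ray hit | anomaly flag, satellite trail, ¬real transient source) = 0.120934 / 0.888100 ≈ 0.136

Pr(cosmic-ray hit | anomaly flag, satellite trail, ¬real transient source) ≈ 0.136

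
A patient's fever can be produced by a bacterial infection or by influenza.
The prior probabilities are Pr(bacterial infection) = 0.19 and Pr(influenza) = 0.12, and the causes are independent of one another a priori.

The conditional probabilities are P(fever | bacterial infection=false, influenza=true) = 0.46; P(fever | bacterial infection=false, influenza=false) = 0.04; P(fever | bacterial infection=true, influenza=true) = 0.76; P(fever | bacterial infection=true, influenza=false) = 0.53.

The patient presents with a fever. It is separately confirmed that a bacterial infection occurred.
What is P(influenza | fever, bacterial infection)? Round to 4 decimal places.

P(influenza | fever, bacterial infection) ≈ 0.1636

By total probability over both values of influenza:
  P(fever | bacterial infection) = 0.53×0.88 + 0.76×0.12
        = 0.466400 + 0.091200 = 0.557600
The terms with influenza present sum to 0.091200, so
  P(influenza | fever, bacterial infection) = 0.091200 / 0.557600 ≈ 0.1636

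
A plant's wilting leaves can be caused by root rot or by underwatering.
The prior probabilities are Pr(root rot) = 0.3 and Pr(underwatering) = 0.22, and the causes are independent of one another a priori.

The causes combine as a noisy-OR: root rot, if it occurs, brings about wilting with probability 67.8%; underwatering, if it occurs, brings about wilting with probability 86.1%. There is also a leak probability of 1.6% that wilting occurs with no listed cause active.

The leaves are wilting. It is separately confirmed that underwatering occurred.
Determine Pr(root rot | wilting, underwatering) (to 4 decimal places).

Pr(root rot | wilting, underwatering) ≈ 0.3219

Under noisy-OR, P(wilting | causes) = 1 − (1−0.016)·∏(1−qᵢ) over the active causes.
P(wilting | underwatering) = 0.863224·0.7 + 0.955958·0.3 = 0.604257 + 0.286787 = 0.891044
Restricting to configurations with root rot present: 0.955958·0.3 = 0.286787.
So P(root rot | wilting, underwatering) = 0.286787/0.891044 ≈ 0.3219.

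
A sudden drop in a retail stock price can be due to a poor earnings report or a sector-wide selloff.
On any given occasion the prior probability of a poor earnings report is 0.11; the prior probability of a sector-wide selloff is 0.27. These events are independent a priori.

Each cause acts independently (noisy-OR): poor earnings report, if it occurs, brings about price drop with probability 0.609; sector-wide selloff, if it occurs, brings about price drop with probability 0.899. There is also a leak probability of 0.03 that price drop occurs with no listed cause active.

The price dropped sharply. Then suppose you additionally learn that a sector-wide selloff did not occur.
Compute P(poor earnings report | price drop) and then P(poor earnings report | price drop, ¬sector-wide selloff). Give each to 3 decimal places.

Under noisy-OR, P(price drop | causes) = 1 − (1−0.03)·∏(1−qᵢ) over the active causes.
P(price drop) = 0.03×0.89×0.73 + 0.90203×0.89×0.27 + 0.62073×0.11×0.73 + 0.961694×0.11×0.27 = 0.019491 + 0.216758 + 0.049845 + 0.028562 = 0.314656
Of this, 0.078407 comes from 0.049845 + 0.028562 (the poor earnings report=true cases).
So P(poor earnings report | price drop) = 0.078407/0.314656 ≈ 0.249.

Now condition on the additional information:
Enumerate both values of poor earnings report and weight by the priors:
  P(price drop | ¬sector-wide selloff) = 0.03×0.89 + 0.62073×0.11
        = 0.026700 + 0.068280 = 0.094980
Keeping only the poor earnings report-present terms gives 0.068280, so
  P(poor earnings report | price drop, ¬sector-wide selloff) = 0.068280 / 0.094980 ≈ 0.719

P(poor earnings report | price drop) ≈ 0.249; P(poor earnings report | price drop, ¬sector-wide selloff) ≈ 0.719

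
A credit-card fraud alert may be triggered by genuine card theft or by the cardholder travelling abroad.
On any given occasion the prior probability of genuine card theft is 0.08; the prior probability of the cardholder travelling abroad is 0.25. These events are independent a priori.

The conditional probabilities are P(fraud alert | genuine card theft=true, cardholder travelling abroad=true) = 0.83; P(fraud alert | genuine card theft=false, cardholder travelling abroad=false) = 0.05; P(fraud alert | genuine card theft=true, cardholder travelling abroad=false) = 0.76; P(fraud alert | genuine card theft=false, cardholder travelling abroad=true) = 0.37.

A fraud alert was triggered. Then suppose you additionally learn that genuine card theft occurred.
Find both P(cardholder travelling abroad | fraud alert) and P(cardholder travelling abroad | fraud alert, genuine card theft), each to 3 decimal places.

P(fraud alert) = 0.05*0.92*0.75 + 0.37*0.92*0.25 + 0.76*0.08*0.75 + 0.83*0.08*0.25 = 0.034500 + 0.085100 + 0.045600 + 0.016600 = 0.181800
Of this, 0.101700 comes from 0.085100 + 0.016600 (the cardholder travelling abroad=true cases).
P(cardholder travelling abroad | fraud alert) = 0.101700 / 0.181800 ≈ 0.559

Now condition on the additional information:
For the numerator, keep only cardholder travelling abroad=true terms: 0.83*0.25 = 0.207500
Denominator P(fraud alert | genuine card theft): 0.76*0.75 + 0.83*0.25 = 0.777500
Posterior = 0.207500 / 0.777500 ≈ 0.267
This is intercausal reasoning (explaining away): once genuine card theft accounts for the fraud alert, cardholder travelling abroad becomes less likely.

P(cardholder travelling abroad | fraud alert) ≈ 0.559; P(cardholder travelling abroad | fraud alert, genuine card theft) ≈ 0.267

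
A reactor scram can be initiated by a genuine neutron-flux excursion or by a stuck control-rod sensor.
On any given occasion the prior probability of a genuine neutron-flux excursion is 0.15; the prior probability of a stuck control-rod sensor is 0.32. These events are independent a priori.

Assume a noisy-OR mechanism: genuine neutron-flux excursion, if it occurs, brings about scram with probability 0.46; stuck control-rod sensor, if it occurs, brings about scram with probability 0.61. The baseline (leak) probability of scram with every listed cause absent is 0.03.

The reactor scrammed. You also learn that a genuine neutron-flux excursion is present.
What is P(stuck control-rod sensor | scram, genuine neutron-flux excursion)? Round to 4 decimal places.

Under noisy-OR, P(scram | causes) = 1 − (1−0.03)·∏(1−qᵢ) over the active causes.
P(scram | genuine neutron-flux excursion) = 0.4762*0.68 + 0.795718*0.32 = 0.323816 + 0.254630 = 0.578446
The stuck control-rod sensor-present share is 0.795718*0.32 = 0.254630.
P(stuck control-rod sensor | scram, genuine neutron-flux excursion) = 0.254630 / 0.578446 ≈ 0.4402

P(stuck control-rod sensor | scram, genuine neutron-flux excursion) ≈ 0.4402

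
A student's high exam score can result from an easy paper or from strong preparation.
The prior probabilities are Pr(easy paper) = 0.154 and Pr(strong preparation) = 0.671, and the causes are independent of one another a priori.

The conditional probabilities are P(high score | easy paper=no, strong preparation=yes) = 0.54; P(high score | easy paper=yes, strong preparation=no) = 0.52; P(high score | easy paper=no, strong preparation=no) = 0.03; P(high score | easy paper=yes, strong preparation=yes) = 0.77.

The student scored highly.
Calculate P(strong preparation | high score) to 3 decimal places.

P(strong preparation | high score) ≈ 0.918

Sum P(high score|·) weighted by the priors over the 4 (easy paper, strong preparation) configurations:
  P(high score) = 0.03·0.846·0.329 + 0.54·0.846·0.671 + 0.52·0.154·0.329 + 0.77·0.154·0.671
        = 0.008350 + 0.306540 + 0.026346 + 0.079567 = 0.420803
The terms with strong preparation present sum to 0.386107, so
  P(strong preparation | high score) = 0.386107 / 0.420803 ≈ 0.918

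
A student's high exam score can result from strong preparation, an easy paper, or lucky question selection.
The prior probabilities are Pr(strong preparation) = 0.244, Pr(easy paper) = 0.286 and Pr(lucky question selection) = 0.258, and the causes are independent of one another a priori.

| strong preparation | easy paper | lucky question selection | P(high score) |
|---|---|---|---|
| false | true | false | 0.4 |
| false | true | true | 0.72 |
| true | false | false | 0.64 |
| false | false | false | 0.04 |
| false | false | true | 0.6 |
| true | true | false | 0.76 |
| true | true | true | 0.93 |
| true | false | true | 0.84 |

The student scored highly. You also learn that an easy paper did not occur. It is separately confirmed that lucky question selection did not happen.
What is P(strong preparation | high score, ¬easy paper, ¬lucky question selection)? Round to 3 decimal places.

P(strong preparation | high score, ¬easy paper, ¬lucky question selection) ≈ 0.838

Sum P(high score|·) weighted by the priors over both values of strong preparation:
  P(high score | ¬easy paper, ¬lucky question selection) = 0.04×0.756 + 0.64×0.244
        = 0.030240 + 0.156160 = 0.186400
Keeping only the strong preparation-present terms gives 0.156160, so
  P(strong preparation | high score, ¬easy paper, ¬lucky question selection) = 0.156160 / 0.186400 ≈ 0.838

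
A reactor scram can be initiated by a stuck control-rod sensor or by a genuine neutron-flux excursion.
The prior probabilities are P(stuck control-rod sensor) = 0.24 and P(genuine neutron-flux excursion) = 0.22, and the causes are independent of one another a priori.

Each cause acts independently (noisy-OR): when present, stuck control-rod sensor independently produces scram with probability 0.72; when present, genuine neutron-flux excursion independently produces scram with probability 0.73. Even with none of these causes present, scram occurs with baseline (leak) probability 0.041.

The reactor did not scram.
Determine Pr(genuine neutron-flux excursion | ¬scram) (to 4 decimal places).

Pr(genuine neutron-flux excursion | ¬scram) ≈ 0.0708

Under noisy-OR, P(scram | causes) = 1 − (1−0.041)·∏(1−qᵢ) over the active causes.
For the numerator, keep only genuine neutron-flux excursion=true terms: 0.043293 + 0.003828 = 0.047121
Normalizer over all consistent configurations: 0.959*0.76*0.78 + 0.25893*0.76*0.22 + 0.26852*0.24*0.78 + 0.0725*0.24*0.22 = 0.665883
Posterior = 0.047121 / 0.665883 ≈ 0.0708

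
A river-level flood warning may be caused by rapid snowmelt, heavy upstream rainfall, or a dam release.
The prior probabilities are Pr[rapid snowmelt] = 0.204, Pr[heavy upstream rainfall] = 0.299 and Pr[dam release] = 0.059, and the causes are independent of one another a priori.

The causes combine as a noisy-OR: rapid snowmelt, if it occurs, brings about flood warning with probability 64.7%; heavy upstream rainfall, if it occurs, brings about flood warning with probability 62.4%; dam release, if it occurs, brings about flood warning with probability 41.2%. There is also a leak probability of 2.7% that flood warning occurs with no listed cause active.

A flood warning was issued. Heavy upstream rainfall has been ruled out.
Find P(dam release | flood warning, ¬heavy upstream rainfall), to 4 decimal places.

Under noisy-OR, P(flood warning | causes) = 1 − (1−0.027)·∏(1−qᵢ) over the active causes.
P(flood warning | ¬heavy upstream rainfall) = 0.027·0.796·0.941 + 0.427876·0.796·0.059 + 0.656531·0.204·0.941 + 0.79804·0.204·0.059 = 0.020224 + 0.020095 + 0.126030 + 0.009605 = 0.175954
The dam release-present share is 0.020095 + 0.009605 = 0.029700.
P(dam release | flood warning, ¬heavy upstream rainfall) = 0.029700 / 0.175954 ≈ 0.1688

P(dam release | flood warning, ¬heavy upstream rainfall) ≈ 0.1688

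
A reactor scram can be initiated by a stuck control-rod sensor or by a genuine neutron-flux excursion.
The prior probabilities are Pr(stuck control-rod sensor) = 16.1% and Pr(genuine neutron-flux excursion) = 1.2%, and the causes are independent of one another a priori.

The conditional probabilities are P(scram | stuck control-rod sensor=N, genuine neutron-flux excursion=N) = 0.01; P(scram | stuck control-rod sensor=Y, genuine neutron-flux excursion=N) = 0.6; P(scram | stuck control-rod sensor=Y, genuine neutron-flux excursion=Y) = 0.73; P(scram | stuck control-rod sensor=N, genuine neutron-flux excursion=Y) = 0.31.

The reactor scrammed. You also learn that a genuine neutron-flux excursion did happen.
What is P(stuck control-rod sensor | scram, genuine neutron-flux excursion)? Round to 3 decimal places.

By total probability over both values of stuck control-rod sensor:
  P(scram | genuine neutron-flux excursion) = 0.31×0.839 + 0.73×0.161
        = 0.260090 + 0.117530 = 0.377620
Configurations with stuck control-rod sensor contribute 0.117530, so
  P(stuck control-rod sensor | scram, genuine neutron-flux excursion) = 0.117530 / 0.377620 ≈ 0.311

P(stuck control-rod sensor | scram, genuine neutron-flux excursion) ≈ 0.311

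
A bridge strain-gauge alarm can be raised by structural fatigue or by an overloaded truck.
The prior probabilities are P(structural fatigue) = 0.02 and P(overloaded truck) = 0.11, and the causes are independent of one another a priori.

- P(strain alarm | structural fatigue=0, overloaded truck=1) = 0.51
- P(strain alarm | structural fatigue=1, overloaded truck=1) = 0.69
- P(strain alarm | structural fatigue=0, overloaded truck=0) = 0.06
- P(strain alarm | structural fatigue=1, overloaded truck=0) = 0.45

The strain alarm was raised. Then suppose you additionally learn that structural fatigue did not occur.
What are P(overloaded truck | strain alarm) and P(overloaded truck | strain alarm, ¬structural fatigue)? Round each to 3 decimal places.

P(overloaded truck | strain alarm) ≈ 0.484; P(overloaded truck | strain alarm, ¬structural fatigue) ≈ 0.512

Weight on overloaded truck=true, given the evidence: 0.054978 + 0.001518 = 0.056496
Denominator P(strain alarm): 0.06·0.98·0.89 + 0.51·0.98·0.11 + 0.45·0.02·0.89 + 0.69·0.02·0.11 = 0.116838
P(overloaded truck | strain alarm) = 0.056496/0.116838 ≈ 0.484

Now condition on the additional information:
Weight on overloaded truck=true, given the evidence: 0.51·0.11 = 0.056100
Denominator P(strain alarm | ¬structural fatigue): 0.06·0.89 + 0.51·0.11 = 0.109500
P(overloaded truck | strain alarm, ¬structural fatigue) = 0.056100/0.109500 ≈ 0.512
Ruling out structural fatigue raises the posterior on overloaded truck — the flip side of explaining away.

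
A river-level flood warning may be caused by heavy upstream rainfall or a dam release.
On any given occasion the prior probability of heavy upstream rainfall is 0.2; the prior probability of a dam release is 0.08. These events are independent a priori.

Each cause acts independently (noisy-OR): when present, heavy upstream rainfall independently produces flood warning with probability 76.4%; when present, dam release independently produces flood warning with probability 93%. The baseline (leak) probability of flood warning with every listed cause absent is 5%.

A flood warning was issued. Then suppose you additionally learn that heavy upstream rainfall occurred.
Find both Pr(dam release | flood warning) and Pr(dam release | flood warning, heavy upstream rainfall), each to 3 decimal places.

Under noisy-OR, P(flood warning | causes) = 1 − (1−0.05)·∏(1−qᵢ) over the active causes.
Sum P(flood warning|·) weighted by the priors over the 4 (heavy upstream rainfall, dam release) configurations:
  P(flood warning) = 0.05*0.8*0.92 + 0.9335*0.8*0.08 + 0.7758*0.2*0.92 + 0.984306*0.2*0.08
        = 0.036800 + 0.059744 + 0.142747 + 0.015749 = 0.255040
Configurations with dam release contribute 0.075493, so
  P(dam release | flood warning) = 0.075493 / 0.255040 ≈ 0.296

Now also conditioning on heavy upstream rainfall=true:
Enumerate both values of dam release and weight by the priors:
  P(flood warning | heavy upstream rainfall) = 0.7758*0.92 + 0.984306*0.08
        = 0.713736 + 0.078744 = 0.792480
Configurations with dam release contribute 0.078744, so
  P(dam release | flood warning, heavy upstream rainfall) = 0.078744 / 0.792480 ≈ 0.099

Pr(dam release | flood warning) ≈ 0.296; Pr(dam release | flood warning, heavy upstream rainfall) ≈ 0.099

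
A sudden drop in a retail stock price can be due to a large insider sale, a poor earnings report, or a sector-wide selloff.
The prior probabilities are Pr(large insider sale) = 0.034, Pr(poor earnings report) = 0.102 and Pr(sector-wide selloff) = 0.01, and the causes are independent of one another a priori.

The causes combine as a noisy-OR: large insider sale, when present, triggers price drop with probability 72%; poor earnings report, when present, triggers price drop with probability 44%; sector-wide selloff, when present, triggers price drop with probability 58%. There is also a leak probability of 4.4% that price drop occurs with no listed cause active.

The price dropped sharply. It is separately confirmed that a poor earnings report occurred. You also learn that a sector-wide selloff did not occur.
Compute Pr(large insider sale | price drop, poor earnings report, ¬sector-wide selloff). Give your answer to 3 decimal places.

Under noisy-OR, P(price drop | causes) = 1 − (1−0.044)·∏(1−qᵢ) over the active causes.
Weight on large insider sale=true, given the evidence: 0.850099*0.034 = 0.028903
The normalizing constant is 0.46464*0.966 + 0.850099*0.034 = 0.477745
P(large insider sale | price drop, poor earnings report, ¬sector-wide selloff) = 0.028903/0.477745 ≈ 0.060

Pr(large insider sale | price drop, poor earnings report, ¬sector-wide selloff) ≈ 0.060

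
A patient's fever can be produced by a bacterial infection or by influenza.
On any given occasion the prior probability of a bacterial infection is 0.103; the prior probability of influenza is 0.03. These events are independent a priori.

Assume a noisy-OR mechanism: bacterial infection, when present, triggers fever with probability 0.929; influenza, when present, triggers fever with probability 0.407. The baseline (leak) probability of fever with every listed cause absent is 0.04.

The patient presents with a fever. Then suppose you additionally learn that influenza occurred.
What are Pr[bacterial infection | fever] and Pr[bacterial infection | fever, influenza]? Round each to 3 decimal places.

Under noisy-OR, P(fever | causes) = 1 − (1−0.04)·∏(1−qᵢ) over the active causes.
Weight on bacterial infection=true, given the evidence: 0.093100 + 0.002965 = 0.096065
Denominator P(fever): 0.04*0.897*0.97 + 0.43072*0.897*0.03 + 0.93184*0.103*0.97 + 0.959581*0.103*0.03 = 0.142460
Posterior = 0.096065 / 0.142460 ≈ 0.674

With the extra evidence:
Weight on bacterial infection=true, given the evidence: 0.959581*0.103 = 0.098837
Denominator P(fever | influenza): 0.43072*0.897 + 0.959581*0.103 = 0.485193
P(bacterial infection | fever, influenza) = 0.098837/0.485193 ≈ 0.204
The drop from 0.674 to 0.204 is the explaining-away (discounting) effect.

Pr[bacterial infection | fever] ≈ 0.674; Pr[bacterial infection | fever, influenza] ≈ 0.204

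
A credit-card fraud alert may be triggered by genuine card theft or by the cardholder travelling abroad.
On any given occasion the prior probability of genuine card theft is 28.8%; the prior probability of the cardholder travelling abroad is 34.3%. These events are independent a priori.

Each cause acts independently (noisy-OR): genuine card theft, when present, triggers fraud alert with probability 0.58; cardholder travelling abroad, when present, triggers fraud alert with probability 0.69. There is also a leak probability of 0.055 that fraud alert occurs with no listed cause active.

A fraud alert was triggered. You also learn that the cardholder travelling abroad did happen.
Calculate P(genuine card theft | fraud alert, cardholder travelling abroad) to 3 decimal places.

Under noisy-OR, P(fraud alert | causes) = 1 − (1−0.055)·∏(1−qᵢ) over the active causes.
P(fraud alert | cardholder travelling abroad) = 0.70705*0.712 + 0.876961*0.288 = 0.503420 + 0.252565 = 0.755985
Of this, 0.252565 comes from 0.876961*0.288 (the genuine card theft=true cases).
Hence the posterior is 0.252565/0.755985 ≈ 0.334.

P(genuine card theft | fraud alert, cardholder travelling abroad) ≈ 0.334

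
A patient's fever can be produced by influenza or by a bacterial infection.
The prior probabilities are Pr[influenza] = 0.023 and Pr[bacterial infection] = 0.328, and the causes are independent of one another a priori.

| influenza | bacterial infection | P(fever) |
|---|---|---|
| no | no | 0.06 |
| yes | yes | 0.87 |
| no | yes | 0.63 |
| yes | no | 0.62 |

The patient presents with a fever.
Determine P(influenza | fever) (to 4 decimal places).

P(influenza | fever) ≈ 0.0627

For the numerator, keep only influenza=true terms: 0.009583 + 0.006563 = 0.016146
The normalizing constant is 0.06·0.977·0.672 + 0.63·0.977·0.328 + 0.62·0.023·0.672 + 0.87·0.023·0.328 = 0.257426
Posterior = 0.016146 / 0.257426 ≈ 0.0627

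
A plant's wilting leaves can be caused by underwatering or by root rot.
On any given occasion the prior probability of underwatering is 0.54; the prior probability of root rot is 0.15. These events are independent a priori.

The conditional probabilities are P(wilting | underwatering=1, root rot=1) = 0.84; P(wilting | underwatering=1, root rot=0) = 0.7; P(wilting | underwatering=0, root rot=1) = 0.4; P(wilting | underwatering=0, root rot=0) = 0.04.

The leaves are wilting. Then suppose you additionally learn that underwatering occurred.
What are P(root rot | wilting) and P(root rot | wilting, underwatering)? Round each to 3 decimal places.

P(root rot | wilting) ≈ 0.221; P(root rot | wilting, underwatering) ≈ 0.175

P(wilting) = 0.04*0.46*0.85 + 0.4*0.46*0.15 + 0.7*0.54*0.85 + 0.84*0.54*0.15 = 0.015640 + 0.027600 + 0.321300 + 0.068040 = 0.432580
Of this, 0.095640 comes from 0.027600 + 0.068040 (the root rot=true cases).
Hence the posterior is 0.095640/0.432580 ≈ 0.221.

With the extra evidence:
Weight on root rot=true, given the evidence: 0.84*0.15 = 0.126000
Normalizer over all consistent configurations: 0.7*0.85 + 0.84*0.15 = 0.721000
Posterior = 0.126000 / 0.721000 ≈ 0.175
The drop from 0.221 to 0.175 is the explaining-away (discounting) effect.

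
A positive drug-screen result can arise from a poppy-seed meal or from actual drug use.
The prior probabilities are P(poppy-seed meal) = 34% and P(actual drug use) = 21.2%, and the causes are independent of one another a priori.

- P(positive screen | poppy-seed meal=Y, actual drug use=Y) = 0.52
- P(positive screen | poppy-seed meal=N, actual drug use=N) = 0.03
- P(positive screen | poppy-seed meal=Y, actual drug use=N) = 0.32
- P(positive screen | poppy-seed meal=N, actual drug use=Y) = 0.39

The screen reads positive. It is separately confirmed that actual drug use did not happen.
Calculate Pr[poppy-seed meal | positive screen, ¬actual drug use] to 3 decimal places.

Pr[poppy-seed meal | positive screen, ¬actual drug use] ≈ 0.846

Enumerate both values of poppy-seed meal and weight by the priors:
  P(positive screen | ¬actual drug use) = 0.03*0.66 + 0.32*0.34
        = 0.019800 + 0.108800 = 0.128600
Keeping only the poppy-seed meal-present terms gives 0.108800, so
  P(poppy-seed meal | positive screen, ¬actual drug use) = 0.108800 / 0.128600 ≈ 0.846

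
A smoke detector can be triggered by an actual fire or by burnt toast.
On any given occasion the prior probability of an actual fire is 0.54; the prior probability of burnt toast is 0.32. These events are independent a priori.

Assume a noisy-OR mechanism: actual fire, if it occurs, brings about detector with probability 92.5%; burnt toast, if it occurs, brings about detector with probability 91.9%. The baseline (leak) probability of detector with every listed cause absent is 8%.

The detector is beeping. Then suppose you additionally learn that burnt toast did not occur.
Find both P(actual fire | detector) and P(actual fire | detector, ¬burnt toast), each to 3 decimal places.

P(actual fire | detector) ≈ 0.761; P(actual fire | detector, ¬burnt toast) ≈ 0.932

Under noisy-OR, P(detector | causes) = 1 − (1−0.08)·∏(1−qᵢ) over the active causes.
By total probability over the 4 (actual fire, burnt toast) configurations:
  P(detector) = 0.08·0.46·0.68 + 0.92548·0.46·0.32 + 0.931·0.54·0.68 + 0.994411·0.54·0.32
        = 0.025024 + 0.136231 + 0.341863 + 0.171834 = 0.674952
Keeping only the actual fire-present terms gives 0.513697, so
  P(actual fire | detector) = 0.513697 / 0.674952 ≈ 0.761

Now also conditioning on burnt toast≠true:
P(detector | ¬burnt toast) = 0.08*0.46 + 0.931*0.54 = 0.036800 + 0.502740 = 0.539540
Restricting to configurations with actual fire present: 0.931*0.54 = 0.502740.
Hence the posterior is 0.502740/0.539540 ≈ 0.932.
With burnt toast excluded, actual fire must carry more of the explanatory weight for the detector.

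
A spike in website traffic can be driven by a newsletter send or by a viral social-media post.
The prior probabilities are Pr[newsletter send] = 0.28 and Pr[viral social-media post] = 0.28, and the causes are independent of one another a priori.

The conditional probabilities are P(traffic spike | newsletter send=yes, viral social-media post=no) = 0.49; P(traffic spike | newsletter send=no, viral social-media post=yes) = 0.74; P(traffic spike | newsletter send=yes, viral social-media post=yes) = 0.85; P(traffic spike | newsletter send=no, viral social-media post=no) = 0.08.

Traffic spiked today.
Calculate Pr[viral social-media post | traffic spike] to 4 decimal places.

Pr[viral social-media post | traffic spike] ≈ 0.6061

Sum P(traffic spike|·) weighted by the priors over the 4 (newsletter send, viral social-media post) configurations:
  P(traffic spike) = 0.08×0.72×0.72 + 0.74×0.72×0.28 + 0.49×0.28×0.72 + 0.85×0.28×0.28
        = 0.041472 + 0.149184 + 0.098784 + 0.066640 = 0.356080
Configurations with viral social-media post contribute 0.215824, so
  P(viral social-media post | traffic spike) = 0.215824 / 0.356080 ≈ 0.6061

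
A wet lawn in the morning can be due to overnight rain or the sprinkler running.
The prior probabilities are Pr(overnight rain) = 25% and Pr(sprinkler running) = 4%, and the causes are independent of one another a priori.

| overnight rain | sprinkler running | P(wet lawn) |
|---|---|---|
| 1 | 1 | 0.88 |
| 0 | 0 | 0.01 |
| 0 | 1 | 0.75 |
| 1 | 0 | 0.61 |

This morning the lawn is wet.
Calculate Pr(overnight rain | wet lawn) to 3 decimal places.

Weight on overnight rain=true, given the evidence: 0.146400 + 0.008800 = 0.155200
Denominator P(wet lawn): 0.01·0.75·0.96 + 0.75·0.75·0.04 + 0.61·0.25·0.96 + 0.88·0.25·0.04 = 0.184900
P(overnight rain | wet lawn) = 0.155200/0.184900 ≈ 0.839

Pr(overnight rain | wet lawn) ≈ 0.839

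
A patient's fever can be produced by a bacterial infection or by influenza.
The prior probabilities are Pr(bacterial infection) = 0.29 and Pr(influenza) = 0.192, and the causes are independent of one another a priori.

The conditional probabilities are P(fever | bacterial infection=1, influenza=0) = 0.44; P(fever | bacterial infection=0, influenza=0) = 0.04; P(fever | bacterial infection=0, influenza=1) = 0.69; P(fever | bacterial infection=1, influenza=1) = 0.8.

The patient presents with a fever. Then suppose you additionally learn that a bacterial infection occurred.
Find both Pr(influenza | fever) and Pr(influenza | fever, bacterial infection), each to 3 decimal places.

By total probability over the 4 (bacterial infection, influenza) configurations:
  P(fever) = 0.04*0.71*0.808 + 0.69*0.71*0.192 + 0.44*0.29*0.808 + 0.8*0.29*0.192
        = 0.022947 + 0.094061 + 0.103101 + 0.044544 = 0.264653
The terms with influenza present sum to 0.138605, so
  P(influenza | fever) = 0.138605 / 0.264653 ≈ 0.524

Now condition on the additional information:
P(fever | bacterial infection) = 0.44×0.808 + 0.8×0.192 = 0.355520 + 0.153600 = 0.509120
Restricting to configurations with influenza present: 0.8×0.192 = 0.153600.
So P(influenza | fever, bacterial infection) = 0.153600/0.509120 ≈ 0.302.
Conditioning on bacterial infection lowers the posterior on influenza: the classic explaining-away effect in a common-effect structure.

Pr(influenza | fever) ≈ 0.524; Pr(influenza | fever, bacterial infection) ≈ 0.302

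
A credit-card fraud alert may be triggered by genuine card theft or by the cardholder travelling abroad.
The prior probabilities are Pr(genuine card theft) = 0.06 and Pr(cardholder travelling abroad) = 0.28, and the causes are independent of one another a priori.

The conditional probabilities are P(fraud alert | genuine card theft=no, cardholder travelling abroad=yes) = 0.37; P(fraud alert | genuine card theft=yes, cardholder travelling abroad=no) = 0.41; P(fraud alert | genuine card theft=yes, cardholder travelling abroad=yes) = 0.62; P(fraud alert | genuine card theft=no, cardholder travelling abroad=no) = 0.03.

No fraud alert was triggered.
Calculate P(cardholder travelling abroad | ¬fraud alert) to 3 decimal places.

Numerator (weight on configurations with cardholder travelling abroad): 0.165816 + 0.006384 = 0.172200
Normalizer over all consistent configurations: 0.97×0.94×0.72 + 0.63×0.94×0.28 + 0.59×0.06×0.72 + 0.38×0.06×0.28 = 0.854184
P(cardholder travelling abroad | ¬fraud alert) = 0.172200/0.854184 ≈ 0.202

P(cardholder travelling abroad | ¬fraud alert) ≈ 0.202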